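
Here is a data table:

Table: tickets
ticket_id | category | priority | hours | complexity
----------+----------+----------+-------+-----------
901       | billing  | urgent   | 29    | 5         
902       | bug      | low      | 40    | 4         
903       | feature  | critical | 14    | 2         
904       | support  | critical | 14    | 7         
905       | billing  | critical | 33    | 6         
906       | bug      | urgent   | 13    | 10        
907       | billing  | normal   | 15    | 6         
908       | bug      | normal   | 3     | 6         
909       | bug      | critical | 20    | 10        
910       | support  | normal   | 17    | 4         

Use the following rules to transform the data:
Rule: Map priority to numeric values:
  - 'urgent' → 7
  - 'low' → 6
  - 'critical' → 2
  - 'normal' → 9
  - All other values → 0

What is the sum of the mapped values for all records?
55

Step 1: Apply mapping to each record
Step 2: Count by status:
  'urgent': 2 records × 7 = 14
  'low': 1 records × 6 = 6
  'critical': 4 records × 2 = 8
  'normal': 3 records × 9 = 27
Step 3: Sum all mapped values = 55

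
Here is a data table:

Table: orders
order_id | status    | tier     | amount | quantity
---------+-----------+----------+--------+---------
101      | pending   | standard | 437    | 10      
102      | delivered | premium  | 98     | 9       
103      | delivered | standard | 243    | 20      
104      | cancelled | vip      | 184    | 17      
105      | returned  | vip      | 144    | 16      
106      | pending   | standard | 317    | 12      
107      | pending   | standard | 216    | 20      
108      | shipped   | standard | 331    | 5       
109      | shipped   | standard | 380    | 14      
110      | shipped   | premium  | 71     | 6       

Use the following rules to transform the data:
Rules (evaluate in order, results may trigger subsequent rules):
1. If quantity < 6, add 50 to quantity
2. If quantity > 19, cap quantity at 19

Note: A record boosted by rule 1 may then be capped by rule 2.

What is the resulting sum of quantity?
141

Step 1: Apply rule 1 to records with quantity < 6
  - 1 records get bonus of 50
  - Of these, 1 records then exceed 19 and get capped
Step 2: Apply rule 2 to records with quantity > 19
  - 2 records (original) are capped
Step 3: Calculate final sum = 141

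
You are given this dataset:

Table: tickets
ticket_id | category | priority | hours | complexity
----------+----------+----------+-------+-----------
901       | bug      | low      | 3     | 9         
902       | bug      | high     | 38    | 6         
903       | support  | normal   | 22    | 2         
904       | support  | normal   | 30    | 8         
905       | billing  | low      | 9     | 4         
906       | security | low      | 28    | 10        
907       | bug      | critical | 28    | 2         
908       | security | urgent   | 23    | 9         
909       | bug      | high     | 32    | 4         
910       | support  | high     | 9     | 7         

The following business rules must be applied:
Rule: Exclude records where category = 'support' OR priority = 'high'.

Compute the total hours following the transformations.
91

Step 1: Find records where category = 'support' OR priority = 'high'
Step 2: 5 records match, summing to 131
Step 3: Original sum: 222
Step 4: Remaining sum = 222 - 131 = 91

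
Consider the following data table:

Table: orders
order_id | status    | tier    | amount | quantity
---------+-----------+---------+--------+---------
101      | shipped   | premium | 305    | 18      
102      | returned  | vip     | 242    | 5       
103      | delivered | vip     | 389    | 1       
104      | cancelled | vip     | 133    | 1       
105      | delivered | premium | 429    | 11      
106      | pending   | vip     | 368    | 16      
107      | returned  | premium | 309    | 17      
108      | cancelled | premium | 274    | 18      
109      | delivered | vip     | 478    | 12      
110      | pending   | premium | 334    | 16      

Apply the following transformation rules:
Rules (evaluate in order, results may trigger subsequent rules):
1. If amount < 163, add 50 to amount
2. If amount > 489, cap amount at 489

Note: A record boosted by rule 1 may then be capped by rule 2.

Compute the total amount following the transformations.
3311

Step 1: Apply rule 1 to records with amount < 163
  - 1 records get bonus of 50
  - Of these, 0 records then exceed 489 and get capped
Step 2: Apply rule 2 to records with amount > 489
  - 0 records (original) are capped
Step 3: Calculate final sum = 3311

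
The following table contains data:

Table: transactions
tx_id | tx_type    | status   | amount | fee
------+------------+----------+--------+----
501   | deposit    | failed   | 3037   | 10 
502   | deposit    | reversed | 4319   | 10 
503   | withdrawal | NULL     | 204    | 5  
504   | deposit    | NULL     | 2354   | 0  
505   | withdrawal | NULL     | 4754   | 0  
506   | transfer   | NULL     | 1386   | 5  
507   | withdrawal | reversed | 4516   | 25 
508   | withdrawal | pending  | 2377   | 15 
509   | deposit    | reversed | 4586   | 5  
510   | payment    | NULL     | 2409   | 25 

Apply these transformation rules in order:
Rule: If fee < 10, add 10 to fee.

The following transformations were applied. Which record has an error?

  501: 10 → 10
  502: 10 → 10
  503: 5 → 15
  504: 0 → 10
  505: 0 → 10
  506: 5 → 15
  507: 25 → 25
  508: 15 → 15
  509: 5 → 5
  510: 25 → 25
Record 509 has an error. The correct transformed value should be 15, not 5.

Step 1: Check each record against the rule
Step 2: Record 509 has fee = 5
Step 3: Since 5 < 10, the bonus should have been applied
Step 4: Correct value = 15, but claimed value = 5
Conclusion: Record 509 has the error.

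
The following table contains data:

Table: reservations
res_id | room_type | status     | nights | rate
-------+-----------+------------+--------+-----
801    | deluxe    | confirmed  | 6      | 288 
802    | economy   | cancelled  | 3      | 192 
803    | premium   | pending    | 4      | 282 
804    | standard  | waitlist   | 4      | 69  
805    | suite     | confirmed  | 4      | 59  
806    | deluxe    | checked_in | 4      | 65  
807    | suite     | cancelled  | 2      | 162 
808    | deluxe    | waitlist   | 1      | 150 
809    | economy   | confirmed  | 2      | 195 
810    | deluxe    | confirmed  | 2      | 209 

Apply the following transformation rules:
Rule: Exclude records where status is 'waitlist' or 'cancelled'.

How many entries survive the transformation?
6

Step 1: Count records to exclude
  - 2 (waitlist) + 2 (cancelled) = 4 records
Step 2: Total records: 10
Step 3: Remaining = 10 - 4 = 6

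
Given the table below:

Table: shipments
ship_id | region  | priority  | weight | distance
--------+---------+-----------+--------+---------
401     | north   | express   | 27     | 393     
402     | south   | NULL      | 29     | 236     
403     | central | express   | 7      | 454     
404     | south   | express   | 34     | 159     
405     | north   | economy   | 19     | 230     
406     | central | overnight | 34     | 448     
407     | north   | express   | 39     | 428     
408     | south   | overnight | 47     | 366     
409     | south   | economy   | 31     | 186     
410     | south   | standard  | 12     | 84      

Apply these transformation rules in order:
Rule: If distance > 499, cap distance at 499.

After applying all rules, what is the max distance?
454

Step 1: Original maximum distance = 454
Step 2: Check cap of 499 against maximum
Step 3: No records exceed the cap (max 454 <= cap 499), so no capping applies
Step 4: Maximum after transformation = 454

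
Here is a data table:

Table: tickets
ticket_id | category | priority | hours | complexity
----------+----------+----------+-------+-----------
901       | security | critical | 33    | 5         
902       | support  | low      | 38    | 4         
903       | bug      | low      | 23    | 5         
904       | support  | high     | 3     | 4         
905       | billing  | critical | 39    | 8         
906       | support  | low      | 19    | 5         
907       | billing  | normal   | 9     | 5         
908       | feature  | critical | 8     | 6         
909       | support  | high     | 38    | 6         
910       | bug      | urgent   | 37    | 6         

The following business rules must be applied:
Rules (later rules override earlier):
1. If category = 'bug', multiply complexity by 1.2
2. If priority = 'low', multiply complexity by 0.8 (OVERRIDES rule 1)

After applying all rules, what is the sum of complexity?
52.4

Step 1: Rule 2 takes priority for records with priority = 'low'
  - 3 records: 14 × 0.8 = 11.2
Step 2: Rule 1 applies to remaining records with category = 'bug'
  - 1 records: 6 × 1.2 = 7.2
Step 3: Other records unchanged: 34
Step 4: Final sum = 11.2 + 7.2 + 34 = 52.4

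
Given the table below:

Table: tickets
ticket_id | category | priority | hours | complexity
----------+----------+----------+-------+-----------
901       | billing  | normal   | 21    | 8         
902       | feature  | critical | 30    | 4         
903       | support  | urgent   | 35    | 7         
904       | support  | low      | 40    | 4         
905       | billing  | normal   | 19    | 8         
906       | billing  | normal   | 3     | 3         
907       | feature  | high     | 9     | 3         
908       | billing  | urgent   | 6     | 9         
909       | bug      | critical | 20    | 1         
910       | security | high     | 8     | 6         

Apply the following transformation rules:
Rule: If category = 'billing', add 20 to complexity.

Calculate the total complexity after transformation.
133

Step 1: Count records where category = 'billing': 4
Step 2: Total bonus added: 4 × 20 = 80
Step 3: Original sum of complexity: 53
Step 4: Final sum = 53 + 80 = 133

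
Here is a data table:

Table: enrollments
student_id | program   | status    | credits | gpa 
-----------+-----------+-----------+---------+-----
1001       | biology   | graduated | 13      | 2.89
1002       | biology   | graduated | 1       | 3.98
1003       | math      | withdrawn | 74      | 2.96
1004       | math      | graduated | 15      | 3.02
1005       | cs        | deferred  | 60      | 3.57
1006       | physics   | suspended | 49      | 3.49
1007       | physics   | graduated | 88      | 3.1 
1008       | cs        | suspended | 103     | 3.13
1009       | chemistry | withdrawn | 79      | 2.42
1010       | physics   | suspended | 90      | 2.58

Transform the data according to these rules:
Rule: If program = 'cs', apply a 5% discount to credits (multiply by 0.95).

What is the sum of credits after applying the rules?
563.85

Step 1: Records with program = 'cs' have total credits = 163
Step 2: Apply multiplier: 163 × 0.95 = 154.85
Step 3: Other records total: 409
Step 4: Final sum = 154.85 + 409 = 563.85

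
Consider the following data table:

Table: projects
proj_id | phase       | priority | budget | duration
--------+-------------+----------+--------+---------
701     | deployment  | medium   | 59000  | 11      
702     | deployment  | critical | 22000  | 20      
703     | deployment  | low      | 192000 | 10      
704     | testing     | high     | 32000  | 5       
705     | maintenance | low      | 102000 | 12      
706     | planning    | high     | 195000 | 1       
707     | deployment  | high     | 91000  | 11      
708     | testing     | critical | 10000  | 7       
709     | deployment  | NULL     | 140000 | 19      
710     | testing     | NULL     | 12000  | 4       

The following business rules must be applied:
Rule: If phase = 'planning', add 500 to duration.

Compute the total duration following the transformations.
600

Step 1: Count records where phase = 'planning': 1
Step 2: Total bonus added: 1 × 500 = 500
Step 3: Original sum of duration: 100
Step 4: Final sum = 100 + 500 = 600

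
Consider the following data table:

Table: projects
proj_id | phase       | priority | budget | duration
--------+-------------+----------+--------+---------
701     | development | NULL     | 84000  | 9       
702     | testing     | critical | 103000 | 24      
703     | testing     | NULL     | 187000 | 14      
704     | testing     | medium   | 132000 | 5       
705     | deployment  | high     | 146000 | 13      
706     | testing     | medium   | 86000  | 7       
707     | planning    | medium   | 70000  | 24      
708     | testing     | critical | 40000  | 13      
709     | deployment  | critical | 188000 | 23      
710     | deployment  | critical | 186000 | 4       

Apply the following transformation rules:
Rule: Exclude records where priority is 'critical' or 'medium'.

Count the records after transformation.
3

Step 1: Count records to exclude
  - 4 (critical) + 3 (medium) = 7 records
Step 2: Total records: 10
Step 3: Remaining = 10 - 7 = 3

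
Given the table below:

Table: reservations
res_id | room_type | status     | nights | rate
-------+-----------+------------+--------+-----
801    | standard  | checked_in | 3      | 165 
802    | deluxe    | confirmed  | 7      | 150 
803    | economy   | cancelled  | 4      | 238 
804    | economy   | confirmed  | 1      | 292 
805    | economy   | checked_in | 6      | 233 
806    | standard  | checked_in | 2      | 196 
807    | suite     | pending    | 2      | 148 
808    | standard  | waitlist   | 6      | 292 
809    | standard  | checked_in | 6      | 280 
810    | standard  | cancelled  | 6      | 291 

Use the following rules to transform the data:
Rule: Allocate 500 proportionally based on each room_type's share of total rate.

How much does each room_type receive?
deluxe: 32.82, economy: 166.96, standard: 267.83, suite: 32.39

Step 1: Calculate total rate = 2285
Step 2: Calculate each room_type's proportion:
  deluxe: 150/2285 = 6.56% → 32.82
  economy: 763/2285 = 33.39% → 166.96
  standard: 1224/2285 = 53.57% → 267.83
  suite: 148/2285 = 6.48% → 32.39
Step 3: Verify: sum of allocations ≈ 500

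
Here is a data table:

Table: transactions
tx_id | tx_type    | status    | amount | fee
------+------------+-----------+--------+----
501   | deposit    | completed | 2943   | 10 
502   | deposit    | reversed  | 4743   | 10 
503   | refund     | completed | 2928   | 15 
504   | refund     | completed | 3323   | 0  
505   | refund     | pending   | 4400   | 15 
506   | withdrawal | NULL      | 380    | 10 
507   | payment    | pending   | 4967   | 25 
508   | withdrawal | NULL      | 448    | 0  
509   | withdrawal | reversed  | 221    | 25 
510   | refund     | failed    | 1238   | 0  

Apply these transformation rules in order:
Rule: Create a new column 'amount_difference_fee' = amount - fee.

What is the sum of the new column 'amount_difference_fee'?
25481

Step 1: For each record, compute amount - fee
Example calculations:
  2943 - 10 = 2933
  4743 - 10 = 4733
  2928 - 15 = 2913
  ...
Step 2: Sum all derived values
Step 3: Total = 25481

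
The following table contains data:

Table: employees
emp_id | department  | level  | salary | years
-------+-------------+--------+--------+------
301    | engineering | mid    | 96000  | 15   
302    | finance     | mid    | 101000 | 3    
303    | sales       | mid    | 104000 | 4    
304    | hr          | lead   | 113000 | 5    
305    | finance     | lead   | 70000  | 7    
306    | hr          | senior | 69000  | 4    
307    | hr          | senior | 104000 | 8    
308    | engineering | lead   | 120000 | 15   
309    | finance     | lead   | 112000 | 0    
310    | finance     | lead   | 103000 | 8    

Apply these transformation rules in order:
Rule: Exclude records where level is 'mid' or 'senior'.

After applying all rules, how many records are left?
5

Step 1: Count records to exclude
  - 3 (mid) + 2 (senior) = 5 records
Step 2: Total records: 10
Step 3: Remaining = 10 - 5 = 5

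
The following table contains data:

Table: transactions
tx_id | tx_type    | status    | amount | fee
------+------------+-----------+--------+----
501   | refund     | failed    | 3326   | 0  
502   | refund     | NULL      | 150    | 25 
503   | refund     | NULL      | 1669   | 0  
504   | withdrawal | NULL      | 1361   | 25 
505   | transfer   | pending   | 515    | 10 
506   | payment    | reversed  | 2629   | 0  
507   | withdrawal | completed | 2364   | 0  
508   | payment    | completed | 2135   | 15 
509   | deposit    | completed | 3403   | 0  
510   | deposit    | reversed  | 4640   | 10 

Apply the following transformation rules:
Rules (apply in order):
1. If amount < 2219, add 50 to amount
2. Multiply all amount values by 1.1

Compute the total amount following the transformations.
24686.2

Step 1: Apply Rule 1 - Add 50 to records with amount < 2219
  - 5 records affected: 5830 + (5 × 50) = 6080
  - Unaffected records: 16362
  - Sum after Rule 1: 22442
Step 2: Apply Rule 2 - Multiply all by 1.1
  - 22442 × 1.1 = 24686.2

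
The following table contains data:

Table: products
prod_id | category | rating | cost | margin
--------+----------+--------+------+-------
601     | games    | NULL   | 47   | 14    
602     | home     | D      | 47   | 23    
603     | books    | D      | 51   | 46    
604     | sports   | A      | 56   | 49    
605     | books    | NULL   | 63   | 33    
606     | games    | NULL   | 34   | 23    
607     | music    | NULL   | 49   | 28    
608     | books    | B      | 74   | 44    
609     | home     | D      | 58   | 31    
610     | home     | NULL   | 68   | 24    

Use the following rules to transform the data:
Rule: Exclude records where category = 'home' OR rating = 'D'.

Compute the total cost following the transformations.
323

Step 1: Find records where category = 'home' OR rating = 'D'
Step 2: 4 records match, summing to 224
Step 3: Original sum: 547
Step 4: Remaining sum = 547 - 224 = 323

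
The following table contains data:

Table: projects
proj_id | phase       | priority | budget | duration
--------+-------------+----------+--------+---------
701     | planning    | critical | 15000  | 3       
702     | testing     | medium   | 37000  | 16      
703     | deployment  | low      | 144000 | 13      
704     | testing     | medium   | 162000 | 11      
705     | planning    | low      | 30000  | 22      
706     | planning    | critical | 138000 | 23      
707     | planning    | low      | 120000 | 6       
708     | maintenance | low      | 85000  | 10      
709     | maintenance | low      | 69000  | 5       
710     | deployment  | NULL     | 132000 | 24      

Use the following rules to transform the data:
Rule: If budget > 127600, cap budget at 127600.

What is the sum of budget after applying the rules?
866400

Step 1: 4 records have budget > 127600
Step 2: These records originally summed to 576000
Step 3: After capping: 4 × 127600 = 510400
Step 4: Unaffected records sum: 356000
Step 5: Final sum = 510400 + 356000 = 866400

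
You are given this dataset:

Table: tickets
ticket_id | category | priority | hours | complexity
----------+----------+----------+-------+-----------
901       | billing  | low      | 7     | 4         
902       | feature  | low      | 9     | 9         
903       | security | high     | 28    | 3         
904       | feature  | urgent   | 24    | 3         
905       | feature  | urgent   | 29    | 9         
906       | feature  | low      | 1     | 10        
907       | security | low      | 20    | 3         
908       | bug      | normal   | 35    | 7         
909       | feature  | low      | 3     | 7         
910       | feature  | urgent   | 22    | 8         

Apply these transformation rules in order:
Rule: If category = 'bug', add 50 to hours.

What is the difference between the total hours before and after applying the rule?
50

Step 1: Original sum of hours = 178
Step 2: 1 records have category = 'bug'
Step 3: Each affected record changes by 50
Step 4: Total change = 1 × 50 = 50
Step 5: New sum = 178 + 50 = 228
Step 6: Difference = |228 - 178| = 50
        (Sum increased by 50)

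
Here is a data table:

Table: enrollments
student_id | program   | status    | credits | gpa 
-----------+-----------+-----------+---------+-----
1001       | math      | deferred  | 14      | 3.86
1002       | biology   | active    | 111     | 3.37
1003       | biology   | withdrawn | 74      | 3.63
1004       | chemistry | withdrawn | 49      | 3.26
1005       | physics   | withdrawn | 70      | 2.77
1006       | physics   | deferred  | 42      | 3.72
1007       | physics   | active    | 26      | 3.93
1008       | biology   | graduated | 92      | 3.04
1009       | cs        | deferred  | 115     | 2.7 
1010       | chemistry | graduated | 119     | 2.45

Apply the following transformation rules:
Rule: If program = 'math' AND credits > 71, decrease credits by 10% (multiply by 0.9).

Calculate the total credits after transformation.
712

Step 1: Find records where program = 'math' AND credits > 71
Step 2: 0 records match, summing to 0
Step 3: After multiplier: 0 × 0.9 = 0.0
Step 4: Unaffected records sum: 712
Step 5: Final sum = 0.0 + 712 = 712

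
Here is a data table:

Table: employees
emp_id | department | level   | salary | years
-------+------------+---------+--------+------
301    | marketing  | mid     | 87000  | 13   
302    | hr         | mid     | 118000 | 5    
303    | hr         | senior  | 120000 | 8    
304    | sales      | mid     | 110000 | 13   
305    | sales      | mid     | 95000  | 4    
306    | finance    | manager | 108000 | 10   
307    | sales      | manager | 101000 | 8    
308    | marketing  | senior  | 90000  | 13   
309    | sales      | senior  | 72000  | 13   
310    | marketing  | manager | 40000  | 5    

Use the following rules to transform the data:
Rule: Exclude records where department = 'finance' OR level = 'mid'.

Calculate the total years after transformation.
47

Step 1: Find records where department = 'finance' OR level = 'mid'
Step 2: 5 records match, summing to 45
Step 3: Original sum: 92
Step 4: Remaining sum = 92 - 45 = 47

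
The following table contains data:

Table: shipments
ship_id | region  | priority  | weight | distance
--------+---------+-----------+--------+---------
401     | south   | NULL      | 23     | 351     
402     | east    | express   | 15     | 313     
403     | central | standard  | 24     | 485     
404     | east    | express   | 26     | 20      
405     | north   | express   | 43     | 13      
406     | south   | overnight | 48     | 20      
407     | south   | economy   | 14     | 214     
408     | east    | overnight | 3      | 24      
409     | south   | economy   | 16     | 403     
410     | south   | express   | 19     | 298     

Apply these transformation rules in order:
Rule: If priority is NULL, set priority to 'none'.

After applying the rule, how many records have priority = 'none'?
1

Step 1: Count records where priority IS NULL
Step 2: Found 1 records with NULL priority
Step 3: These records will have priority set to 'none'
Step 4: Records already having priority = 'none': 0
Step 5: Answer: 1 + 0 = 1 records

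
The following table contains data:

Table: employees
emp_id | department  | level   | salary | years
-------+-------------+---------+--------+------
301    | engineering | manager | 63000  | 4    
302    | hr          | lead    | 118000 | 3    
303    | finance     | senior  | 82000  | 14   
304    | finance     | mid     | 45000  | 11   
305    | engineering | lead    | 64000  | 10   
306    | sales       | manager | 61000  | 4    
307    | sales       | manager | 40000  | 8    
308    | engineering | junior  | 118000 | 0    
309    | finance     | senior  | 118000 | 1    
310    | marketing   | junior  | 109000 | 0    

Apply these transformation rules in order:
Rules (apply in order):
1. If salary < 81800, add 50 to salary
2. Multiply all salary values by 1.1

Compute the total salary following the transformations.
900075.0

Step 1: Apply Rule 1 - Add 50 to records with salary < 81800
  - 5 records affected: 273000 + (5 × 50) = 273250
  - Unaffected records: 545000
  - Sum after Rule 1: 818250
Step 2: Apply Rule 2 - Multiply all by 1.1
  - 818250 × 1.1 = 900075.0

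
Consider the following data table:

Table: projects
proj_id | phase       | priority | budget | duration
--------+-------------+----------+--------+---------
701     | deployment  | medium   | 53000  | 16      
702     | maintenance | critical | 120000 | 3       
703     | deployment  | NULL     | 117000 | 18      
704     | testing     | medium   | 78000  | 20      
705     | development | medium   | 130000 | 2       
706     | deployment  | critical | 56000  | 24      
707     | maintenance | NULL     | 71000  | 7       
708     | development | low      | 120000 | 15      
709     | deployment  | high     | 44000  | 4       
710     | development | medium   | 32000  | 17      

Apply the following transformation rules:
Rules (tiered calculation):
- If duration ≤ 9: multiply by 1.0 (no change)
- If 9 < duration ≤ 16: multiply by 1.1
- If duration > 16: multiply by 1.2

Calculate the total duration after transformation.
144.9

Step 1: Tier 1 (duration ≤ 9): 4 records, sum = 16 × 1.0 = 16.0
Step 2: Tier 2 (9 < duration ≤ 16): 2 records, sum = 31 × 1.1 = 34.1
Step 3: Tier 3 (duration > 16): 4 records, sum = 79 × 1.2 = 94.8
Step 4: Final sum = 16.0 + 34.1 + 94.8 = 144.9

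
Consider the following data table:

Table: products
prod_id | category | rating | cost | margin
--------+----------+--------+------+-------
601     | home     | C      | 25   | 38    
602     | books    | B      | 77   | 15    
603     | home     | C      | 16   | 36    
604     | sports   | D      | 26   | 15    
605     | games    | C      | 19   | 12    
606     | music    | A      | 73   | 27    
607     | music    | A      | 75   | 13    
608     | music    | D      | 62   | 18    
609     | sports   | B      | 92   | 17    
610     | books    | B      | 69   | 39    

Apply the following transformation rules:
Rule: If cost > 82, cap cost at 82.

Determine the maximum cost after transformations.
82

Step 1: Original maximum cost = 92
Step 2: Apply cap at 82
Step 3: 1 records had cost > 82 and were capped
Step 4: Maximum after transformation = 82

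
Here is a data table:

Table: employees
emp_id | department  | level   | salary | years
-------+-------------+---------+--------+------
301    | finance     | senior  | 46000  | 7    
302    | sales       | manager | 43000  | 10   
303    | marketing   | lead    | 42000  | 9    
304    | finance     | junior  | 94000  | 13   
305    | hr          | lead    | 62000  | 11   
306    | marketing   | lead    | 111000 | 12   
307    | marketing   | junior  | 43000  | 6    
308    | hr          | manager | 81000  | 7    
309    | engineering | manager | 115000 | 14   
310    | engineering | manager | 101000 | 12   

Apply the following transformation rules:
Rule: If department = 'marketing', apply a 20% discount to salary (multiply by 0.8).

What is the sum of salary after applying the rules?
698800.0

Step 1: Records with department = 'marketing' have total salary = 196000
Step 2: Apply multiplier: 196000 × 0.8 = 156800.0
Step 3: Other records total: 542000
Step 4: Final sum = 156800.0 + 542000 = 698800.0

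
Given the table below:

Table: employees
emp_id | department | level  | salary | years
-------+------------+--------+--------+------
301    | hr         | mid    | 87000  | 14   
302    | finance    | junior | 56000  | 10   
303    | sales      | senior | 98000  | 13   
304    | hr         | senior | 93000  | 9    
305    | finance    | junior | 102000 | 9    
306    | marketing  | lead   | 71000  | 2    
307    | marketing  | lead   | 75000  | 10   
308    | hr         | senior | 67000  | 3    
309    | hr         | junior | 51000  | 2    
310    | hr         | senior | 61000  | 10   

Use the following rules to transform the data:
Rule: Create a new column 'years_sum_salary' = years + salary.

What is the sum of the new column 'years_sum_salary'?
761082

Step 1: For each record, compute years + salary
Example calculations:
  14 + 87000 = 87014
  10 + 56000 = 56010
  13 + 98000 = 98013
  ...
Step 2: Sum all derived values
Step 3: Total = 761082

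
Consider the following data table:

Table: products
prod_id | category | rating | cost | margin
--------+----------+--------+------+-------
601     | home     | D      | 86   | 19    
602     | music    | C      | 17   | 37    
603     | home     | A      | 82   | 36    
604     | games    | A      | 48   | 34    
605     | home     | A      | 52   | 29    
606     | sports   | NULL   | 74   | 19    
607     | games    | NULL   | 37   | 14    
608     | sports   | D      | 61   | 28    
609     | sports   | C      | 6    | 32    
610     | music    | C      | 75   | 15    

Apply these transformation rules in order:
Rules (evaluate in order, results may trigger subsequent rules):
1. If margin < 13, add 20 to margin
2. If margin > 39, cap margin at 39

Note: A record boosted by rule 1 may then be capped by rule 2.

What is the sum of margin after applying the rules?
263

Step 1: Apply rule 1 to records with margin < 13
  - 0 records get bonus of 20
  - Of these, 0 records then exceed 39 and get capped
Step 2: Apply rule 2 to records with margin > 39
  - 0 records (original) are capped
Step 3: Calculate final sum = 263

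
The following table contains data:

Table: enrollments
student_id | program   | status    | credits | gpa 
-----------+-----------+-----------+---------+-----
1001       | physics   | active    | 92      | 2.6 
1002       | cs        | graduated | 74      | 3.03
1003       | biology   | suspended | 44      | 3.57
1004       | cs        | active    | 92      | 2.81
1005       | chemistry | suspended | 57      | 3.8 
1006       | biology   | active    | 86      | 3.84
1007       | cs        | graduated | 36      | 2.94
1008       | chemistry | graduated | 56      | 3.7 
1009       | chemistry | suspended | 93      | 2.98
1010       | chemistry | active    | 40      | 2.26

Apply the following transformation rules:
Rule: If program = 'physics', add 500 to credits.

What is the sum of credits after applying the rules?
1170

Step 1: Count records where program = 'physics': 1
Step 2: Total bonus added: 1 × 500 = 500
Step 3: Original sum of credits: 670
Step 4: Final sum = 670 + 500 = 1170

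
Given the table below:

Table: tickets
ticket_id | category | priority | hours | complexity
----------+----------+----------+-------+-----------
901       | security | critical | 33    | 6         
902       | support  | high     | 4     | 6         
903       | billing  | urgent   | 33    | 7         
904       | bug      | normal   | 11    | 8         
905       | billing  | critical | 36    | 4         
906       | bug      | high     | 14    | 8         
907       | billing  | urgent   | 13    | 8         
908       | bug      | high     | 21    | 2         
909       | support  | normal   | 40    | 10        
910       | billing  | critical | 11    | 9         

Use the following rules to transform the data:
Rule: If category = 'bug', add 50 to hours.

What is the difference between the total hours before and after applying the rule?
150

Step 1: Original sum of hours = 216
Step 2: 3 records have category = 'bug'
Step 3: Each affected record changes by 50
Step 4: Total change = 3 × 50 = 150
Step 5: New sum = 216 + 150 = 366
Step 6: Difference = |366 - 216| = 150
        (Sum increased by 150)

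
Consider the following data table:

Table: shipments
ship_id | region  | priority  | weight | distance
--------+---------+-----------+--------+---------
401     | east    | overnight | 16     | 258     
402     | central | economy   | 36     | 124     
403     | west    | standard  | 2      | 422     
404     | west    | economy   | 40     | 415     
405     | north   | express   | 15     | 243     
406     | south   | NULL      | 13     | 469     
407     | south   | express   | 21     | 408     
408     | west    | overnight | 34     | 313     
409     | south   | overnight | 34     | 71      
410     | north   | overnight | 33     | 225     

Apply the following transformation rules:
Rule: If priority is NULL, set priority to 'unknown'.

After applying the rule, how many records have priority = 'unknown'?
1

Step 1: Count records where priority IS NULL
Step 2: Found 1 records with NULL priority
Step 3: These records will have priority set to 'unknown'
Step 4: Records already having priority = 'unknown': 0
Step 5: Answer: 1 + 0 = 1 records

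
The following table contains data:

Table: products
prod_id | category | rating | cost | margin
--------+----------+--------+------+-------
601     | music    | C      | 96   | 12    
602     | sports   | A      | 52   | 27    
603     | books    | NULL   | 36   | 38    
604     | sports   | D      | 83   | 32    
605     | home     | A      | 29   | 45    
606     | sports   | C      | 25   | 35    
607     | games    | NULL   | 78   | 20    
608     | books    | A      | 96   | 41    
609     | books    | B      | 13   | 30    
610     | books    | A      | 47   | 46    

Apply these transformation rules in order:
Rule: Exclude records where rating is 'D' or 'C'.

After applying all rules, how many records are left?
7

Step 1: Count records to exclude
  - 1 (D) + 2 (C) = 3 records
Step 2: Total records: 10
Step 3: Remaining = 10 - 3 = 7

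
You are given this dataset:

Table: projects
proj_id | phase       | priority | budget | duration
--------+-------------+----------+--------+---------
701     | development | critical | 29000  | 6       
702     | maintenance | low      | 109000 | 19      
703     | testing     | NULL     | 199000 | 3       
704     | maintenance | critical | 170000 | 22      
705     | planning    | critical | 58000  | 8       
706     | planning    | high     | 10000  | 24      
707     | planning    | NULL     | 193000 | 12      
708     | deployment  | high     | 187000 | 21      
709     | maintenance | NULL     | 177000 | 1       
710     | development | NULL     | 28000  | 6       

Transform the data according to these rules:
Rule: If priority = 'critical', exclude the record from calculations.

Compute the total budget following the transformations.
903000

Step 1: Identify records where priority = 'critical'
Step 2: The excluded records sum to 257000
Step 3: Original total budget = 1160000
Step 4: Remaining total = 1160000 - 257000 = 903000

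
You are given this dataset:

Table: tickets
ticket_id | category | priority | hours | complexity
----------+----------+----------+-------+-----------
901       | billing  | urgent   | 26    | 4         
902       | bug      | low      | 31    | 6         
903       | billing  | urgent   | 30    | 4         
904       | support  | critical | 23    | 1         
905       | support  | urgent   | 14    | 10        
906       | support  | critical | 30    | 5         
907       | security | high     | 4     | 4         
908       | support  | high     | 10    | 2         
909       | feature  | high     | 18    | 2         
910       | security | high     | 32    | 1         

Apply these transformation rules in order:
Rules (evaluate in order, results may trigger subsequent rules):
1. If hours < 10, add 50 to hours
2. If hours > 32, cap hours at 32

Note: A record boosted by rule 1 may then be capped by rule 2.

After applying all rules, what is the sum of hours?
246

Step 1: Apply rule 1 to records with hours < 10
  - 1 records get bonus of 50
  - Of these, 1 records then exceed 32 and get capped
Step 2: Apply rule 2 to records with hours > 32
  - 0 records (original) are capped
Step 3: Calculate final sum = 246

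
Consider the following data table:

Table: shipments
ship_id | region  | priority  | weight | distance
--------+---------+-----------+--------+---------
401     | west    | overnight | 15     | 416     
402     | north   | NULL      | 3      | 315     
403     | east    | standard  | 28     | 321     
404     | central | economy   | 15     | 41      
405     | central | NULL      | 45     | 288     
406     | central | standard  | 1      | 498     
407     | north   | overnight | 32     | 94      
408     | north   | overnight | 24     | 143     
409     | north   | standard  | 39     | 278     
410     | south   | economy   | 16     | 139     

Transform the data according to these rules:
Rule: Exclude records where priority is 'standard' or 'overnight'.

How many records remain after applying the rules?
4

Step 1: Count records to exclude
  - 3 (standard) + 3 (overnight) = 6 records
Step 2: Total records: 10
Step 3: Remaining = 10 - 6 = 4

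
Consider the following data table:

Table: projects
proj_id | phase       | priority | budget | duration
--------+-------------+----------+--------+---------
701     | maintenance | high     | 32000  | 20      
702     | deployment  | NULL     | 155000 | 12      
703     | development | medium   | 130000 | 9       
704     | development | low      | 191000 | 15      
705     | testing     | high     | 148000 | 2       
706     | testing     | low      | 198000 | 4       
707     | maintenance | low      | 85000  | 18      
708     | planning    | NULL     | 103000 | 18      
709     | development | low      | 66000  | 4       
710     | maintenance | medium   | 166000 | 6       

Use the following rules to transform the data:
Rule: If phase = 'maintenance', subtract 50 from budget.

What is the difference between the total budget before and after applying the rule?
150

Step 1: Original sum of budget = 1274000
Step 2: 3 records have phase = 'maintenance'
Step 3: Each affected record changes by -50
Step 4: Total change = 3 × -50 = -150
Step 5: New sum = 1274000 + -150 = 1273850
Step 6: Difference = |1273850 - 1274000| = 150
        (Sum decreased by 150)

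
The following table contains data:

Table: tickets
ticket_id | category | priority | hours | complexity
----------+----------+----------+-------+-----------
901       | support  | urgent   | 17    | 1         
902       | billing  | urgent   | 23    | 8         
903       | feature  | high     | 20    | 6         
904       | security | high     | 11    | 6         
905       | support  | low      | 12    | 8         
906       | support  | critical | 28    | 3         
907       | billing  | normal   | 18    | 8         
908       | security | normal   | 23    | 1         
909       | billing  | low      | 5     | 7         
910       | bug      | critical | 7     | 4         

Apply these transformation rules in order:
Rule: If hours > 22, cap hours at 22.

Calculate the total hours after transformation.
156

Step 1: 3 records have hours > 22
Step 2: These records originally summed to 74
Step 3: After capping: 3 × 22 = 66
Step 4: Unaffected records sum: 90
Step 5: Final sum = 66 + 90 = 156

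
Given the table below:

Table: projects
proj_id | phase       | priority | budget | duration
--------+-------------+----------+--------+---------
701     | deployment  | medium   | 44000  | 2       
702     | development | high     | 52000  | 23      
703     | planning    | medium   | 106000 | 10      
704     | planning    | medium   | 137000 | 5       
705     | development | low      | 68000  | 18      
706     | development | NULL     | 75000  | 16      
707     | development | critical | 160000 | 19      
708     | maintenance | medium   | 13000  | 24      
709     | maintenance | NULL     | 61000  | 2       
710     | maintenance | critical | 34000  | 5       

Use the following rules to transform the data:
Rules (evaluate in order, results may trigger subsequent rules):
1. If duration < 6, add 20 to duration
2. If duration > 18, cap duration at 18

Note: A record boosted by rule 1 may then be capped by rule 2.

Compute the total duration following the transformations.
170

Step 1: Apply rule 1 to records with duration < 6
  - 4 records get bonus of 20
  - Of these, 4 records then exceed 18 and get capped
Step 2: Apply rule 2 to records with duration > 18
  - 3 records (original) are capped
Step 3: Calculate final sum = 170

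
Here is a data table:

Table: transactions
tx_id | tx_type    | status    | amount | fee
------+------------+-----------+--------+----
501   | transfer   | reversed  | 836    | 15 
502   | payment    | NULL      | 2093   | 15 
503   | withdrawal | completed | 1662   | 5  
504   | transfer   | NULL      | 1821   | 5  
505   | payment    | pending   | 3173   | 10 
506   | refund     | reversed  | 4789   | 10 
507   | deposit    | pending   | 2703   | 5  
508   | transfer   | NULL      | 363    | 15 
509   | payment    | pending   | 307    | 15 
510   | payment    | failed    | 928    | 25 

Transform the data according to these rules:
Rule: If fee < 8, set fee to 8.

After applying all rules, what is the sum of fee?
129

Step 1: 3 records have fee < 8
Step 2: These records originally summed to 15
Step 3: After setting to minimum: 3 × 8 = 24
Step 4: Unaffected records sum: 105
Step 5: Final sum = 24 + 105 = 129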